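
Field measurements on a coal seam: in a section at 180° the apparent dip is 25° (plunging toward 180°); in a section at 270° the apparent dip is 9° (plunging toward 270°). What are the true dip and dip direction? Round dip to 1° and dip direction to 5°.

The two traces are lines in the plane: v₁ = (sin 180°·cos 25°, cos 180°·cos 25°, −sin 25°), v₂ = (sin 270°·cos 9°, cos 270°·cos 9°, −sin 9°).
n = v₁ × v₂ = (-0.142, -0.417, 0.895) (taken with n_z > 0).
True dip = arccos(n_z / |n|) = arccos(0.8971) = 26.2°.
The horizontal component of n points toward azimuth atan2(n_x, n_y) = 199°, the dip direction.

true dip 26°, dip direction 200°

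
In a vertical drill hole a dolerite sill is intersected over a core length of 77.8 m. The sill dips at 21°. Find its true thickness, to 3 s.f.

True thickness t = h · cos(dip) = 77.8 × cos 21°
t = 77.8 × 0.9336 = 72.633 m

72.6 m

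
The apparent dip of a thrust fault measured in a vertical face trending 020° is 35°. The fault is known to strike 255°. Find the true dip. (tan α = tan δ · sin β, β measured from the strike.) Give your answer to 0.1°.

40.5°

β = acute angle between strike 255° and section 020° = 55°.
tan δ = tan α / sin β = tan 35° / sin 55° = 0.7002 / 0.8192 = 0.8548
δ = arctan(0.8548) = 40.52°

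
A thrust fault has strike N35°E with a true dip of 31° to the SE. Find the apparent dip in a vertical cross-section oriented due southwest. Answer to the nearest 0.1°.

6.0°

The strike is N35°E and the section trends due southwest; the acute angle between them is β = 10°.
tan(apparent dip) = tan 31° · sin 10° = 0.1043
α = arctan(0.1043) = 5.96°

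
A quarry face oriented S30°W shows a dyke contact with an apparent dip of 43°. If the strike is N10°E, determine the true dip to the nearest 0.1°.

69.9°

β = acute angle between strike N10°E and section S30°W = 20°.
tan(true dip) = tan 43° / sin 20° = 2.7265
δ = arctan(2.7265) = 69.86°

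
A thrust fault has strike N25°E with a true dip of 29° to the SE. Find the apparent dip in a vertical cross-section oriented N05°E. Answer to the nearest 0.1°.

Angle between strike (N25°E) and section (N05°E): β = 20°.
tan α = tan 29° × sin 20° = 0.5543 × 0.3420 = 0.1896
α = arctan(0.1896) = 10.74°

10.7°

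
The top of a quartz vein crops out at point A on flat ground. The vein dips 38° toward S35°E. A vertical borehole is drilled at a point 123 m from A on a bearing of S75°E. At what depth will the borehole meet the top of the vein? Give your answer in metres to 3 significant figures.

The hole lies 40° from the dip direction, so the down-dip offset is 123 × cos 40° = 94.22 m.
Depth = down-dip offset × tan(dip) = 94.22 × tan 38° = 94.22 × 0.7813
Depth = 73.62 m

73.6 m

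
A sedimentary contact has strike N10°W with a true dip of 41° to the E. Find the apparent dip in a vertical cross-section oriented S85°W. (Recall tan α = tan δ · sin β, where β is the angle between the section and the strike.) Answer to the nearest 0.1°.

40.9°

Angle between strike (N10°W) and section (S85°W): β = 85°.
tan(apparent dip) = tan 41° · sin 85° = 0.8660
α = arctan(0.8660) = 40.89°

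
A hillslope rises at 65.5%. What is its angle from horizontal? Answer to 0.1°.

tan θ = 65.5/100 = 0.6550
θ = arctan(0.6550) = 33.22°

33.2°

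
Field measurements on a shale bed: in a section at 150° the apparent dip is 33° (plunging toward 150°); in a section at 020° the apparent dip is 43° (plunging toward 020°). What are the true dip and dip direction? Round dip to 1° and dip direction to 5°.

Represent each trace as a vector plunging at its apparent dip toward its trend (east-north-up frame): v₁ = (0.419, -0.726, -0.545), v₂ = (0.250, 0.687, -0.682).
The plane normal is n = v₁ × v₂ ∝ (0.870, 0.150, 0.470).
Dip δ = arctan(|n_h|/n_z) = arctan(0.882/0.470) = 62.0°.
Dip direction = azimuth of (n_x, n_y) = atan2(0.870, 0.150) = 80°.

true dip 62°, dip direction 080°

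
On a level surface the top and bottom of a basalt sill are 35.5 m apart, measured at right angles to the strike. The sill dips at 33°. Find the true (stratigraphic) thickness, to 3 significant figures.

True thickness t = w · sin(dip) = 35.5 × sin 33°
t = 35.5 × 0.5446 = 19.335 m

19.3 m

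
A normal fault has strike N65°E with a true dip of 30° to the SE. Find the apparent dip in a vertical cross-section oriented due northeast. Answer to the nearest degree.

11°

Angle between strike (N65°E) and section (due northeast): β = 20°.
tan α = tan 30° × sin 20° = 0.5774 × 0.3420 = 0.1975
α = arctan(0.1975) = 11.17°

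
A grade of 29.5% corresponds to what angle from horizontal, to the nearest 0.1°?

16.4°

tan θ = 29.5/100 = 0.2950
θ = arctan(0.2950) = 16.44°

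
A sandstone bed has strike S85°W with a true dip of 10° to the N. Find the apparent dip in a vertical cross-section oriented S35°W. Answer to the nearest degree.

The strike is S85°W and the section trends S35°W; the acute angle between them is β = 50°.
tan(apparent dip) = tan 10° · sin 50° = 0.1351
α = arctan(0.1351) = 7.69°

8°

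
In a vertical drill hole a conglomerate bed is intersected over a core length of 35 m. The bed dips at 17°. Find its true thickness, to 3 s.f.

True thickness t = h · cos(dip) = 35 × cos 17°
t = 35 × 0.9563 = 33.471 m

33.5 m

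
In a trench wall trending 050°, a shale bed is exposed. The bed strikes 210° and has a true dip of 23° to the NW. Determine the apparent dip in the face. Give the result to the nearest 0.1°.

The strike is 210° and the section trends 050°; the acute angle between them is β = 20°.
tan(apparent dip) = tan 23° · sin 20° = 0.1452
α = arctan(0.1452) = 8.26°

8.3°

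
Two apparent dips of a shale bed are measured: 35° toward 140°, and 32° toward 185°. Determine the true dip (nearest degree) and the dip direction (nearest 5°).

true dip 36°, dip direction 155°

Represent each trace as a vector plunging at its apparent dip toward its trend (east-north-up frame): v₁ = (0.527, -0.628, -0.574), v₂ = (-0.074, -0.845, -0.530).
Cross product v₁ × v₂ gives the pole to the plane: n ∝ (0.152, -0.321, 0.491).
True dip = arccos(n_z / |n|) = arccos(0.8101) = 35.9°.
Dip direction = atan2(0.152, -0.321) = 155° (azimuth of n's horizontal projection).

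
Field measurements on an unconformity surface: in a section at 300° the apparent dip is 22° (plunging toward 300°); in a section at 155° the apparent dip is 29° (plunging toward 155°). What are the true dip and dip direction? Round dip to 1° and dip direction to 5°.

true dip 58°, dip direction 225°

The two traces are lines in the plane: v₁ = (sin 300°·cos 22°, cos 300°·cos 22°, −sin 22°), v₂ = (sin 155°·cos 29°, cos 155°·cos 29°, −sin 29°).
The plane normal is n = v₁ × v₂ ∝ (-0.522, -0.528, 0.465).
Dip δ = arctan(|n_h|/n_z) = arctan(0.742/0.465) = 57.9°.
Dip direction = azimuth of (n_x, n_y) = atan2(-0.522, -0.528) = 225°.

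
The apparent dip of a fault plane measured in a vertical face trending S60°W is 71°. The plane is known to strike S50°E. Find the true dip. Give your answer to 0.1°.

72.1°

The section is 70° from the strike.
tan δ = tan α / sin β = tan 71° / sin 70° = 2.9042 / 0.9397 = 3.0906
true dip = arctan 3.0906 = 72.07°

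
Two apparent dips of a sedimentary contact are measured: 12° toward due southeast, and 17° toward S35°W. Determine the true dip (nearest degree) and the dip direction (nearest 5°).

true dip 19°, dip direction 185°

Represent each trace as a vector plunging at its apparent dip toward its trend (east-north-up frame): v₁ = (0.692, -0.692, -0.208), v₂ = (-0.549, -0.783, -0.292).
The plane normal is n = v₁ × v₂ ∝ (-0.039, -0.316, 0.921).
tan δ = √(n_x²+n_y²)/n_z = 0.319/0.921, so δ = 19.1°.
Dip direction = atan2(-0.039, -0.316) = 187° (azimuth of n's horizontal projection).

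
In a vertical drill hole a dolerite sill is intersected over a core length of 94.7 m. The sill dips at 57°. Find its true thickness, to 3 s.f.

51.6 m

True thickness t = h · cos(dip) = 94.7 × cos 57°
t = 94.7 × 0.5446 = 51.577 m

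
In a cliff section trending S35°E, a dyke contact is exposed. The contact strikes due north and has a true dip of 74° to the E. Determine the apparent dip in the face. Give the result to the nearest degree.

63°

The strike is due north and the section trends S35°E; the acute angle between them is β = 35°.
tan α = tan 74° × sin 35° = 3.4874 × 0.5736 = 2.0003
apparent dip = arctan 2.0003 = 63.44°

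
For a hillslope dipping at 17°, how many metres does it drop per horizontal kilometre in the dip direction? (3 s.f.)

drop per km = 1000 × tan 17° = 1000 × 0.3057

306 m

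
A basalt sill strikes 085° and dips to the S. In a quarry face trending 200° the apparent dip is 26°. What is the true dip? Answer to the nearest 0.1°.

β = acute angle between strike 085° and section 200° = 65°.
tan(true dip) = tan 26° / sin 65° = 0.5382
δ = arctan(0.5382) = 28.29°

28.3°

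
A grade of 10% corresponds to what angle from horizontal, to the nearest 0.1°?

5.7°

tan θ = 10/100 = 0.1000
θ = arctan(0.1000) = 5.71°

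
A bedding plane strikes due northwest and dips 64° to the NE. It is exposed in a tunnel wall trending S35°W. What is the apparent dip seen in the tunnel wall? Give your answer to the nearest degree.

The strike is due northwest and the section trends S35°W; the acute angle between them is β = 80°.
tan(apparent dip) = tan 64° · sin 80° = 2.0192
apparent dip = arctan 2.0192 = 63.65°

64°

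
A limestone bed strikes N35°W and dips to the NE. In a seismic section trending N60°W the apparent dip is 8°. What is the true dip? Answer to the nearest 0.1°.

β = acute angle between strike N35°W and section N60°W = 25°.
tan δ = tan α / sin β = tan 8° / sin 25° = 0.1405 / 0.4226 = 0.3325
true dip = arctan 0.3325 = 18.39°

18.4°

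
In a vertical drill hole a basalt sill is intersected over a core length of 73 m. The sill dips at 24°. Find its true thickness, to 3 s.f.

66.7 m

True thickness t = h · cos(dip) = 73 × cos 24°
t = 73 × 0.9135 = 66.689 m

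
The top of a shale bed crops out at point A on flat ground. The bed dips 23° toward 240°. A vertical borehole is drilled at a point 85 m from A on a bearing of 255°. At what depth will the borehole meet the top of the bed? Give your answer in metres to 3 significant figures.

The hole lies 15° from the dip direction, so the down-dip offset is 85 × cos 15° = 82.10 m.
Depth = down-dip offset × tan(dip) = 82.10 × tan 23° = 82.10 × 0.4245
Depth = 34.85 m

34.9 m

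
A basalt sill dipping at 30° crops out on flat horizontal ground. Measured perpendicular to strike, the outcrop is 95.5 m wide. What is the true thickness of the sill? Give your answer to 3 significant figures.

True thickness t = w · sin(dip) = 95.5 × sin 30°
t = 95.5 × 0.5000 = 47.750 m

47.7 m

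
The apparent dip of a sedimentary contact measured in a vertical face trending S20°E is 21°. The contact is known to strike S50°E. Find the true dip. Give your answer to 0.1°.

37.5°

The section is 30° from the strike.
tan(true dip) = tan 21° / sin 30° = 0.7677
δ = arctan(0.7677) = 37.51°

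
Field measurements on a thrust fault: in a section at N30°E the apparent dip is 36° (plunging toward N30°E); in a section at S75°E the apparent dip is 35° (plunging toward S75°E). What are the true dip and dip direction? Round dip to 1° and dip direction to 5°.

true dip 42°, dip direction 065°

Represent each trace as a vector plunging at its apparent dip toward its trend (east-north-up frame): v₁ = (0.405, 0.701, -0.588), v₂ = (0.791, -0.212, -0.574).
The plane normal is n = v₁ × v₂ ∝ (0.526, 0.233, 0.640).
tan δ = √(n_x²+n_y²)/n_z = 0.576/0.640, so δ = 42.0°.
Dip direction = atan2(0.526, 0.233) = 66° (azimuth of n's horizontal projection).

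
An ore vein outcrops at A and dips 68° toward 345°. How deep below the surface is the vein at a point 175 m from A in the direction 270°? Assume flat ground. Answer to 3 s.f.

112 m

The hole lies 75° from the dip direction, so the down-dip offset is 175 × cos 75° = 45.29 m.
Depth = down-dip offset × tan(dip) = 45.29 × tan 68° = 45.29 × 2.4751
Depth = 112.10 m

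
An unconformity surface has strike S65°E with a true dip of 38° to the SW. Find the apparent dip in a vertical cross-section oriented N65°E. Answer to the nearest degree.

31°

Angle between strike (S65°E) and section (N65°E): β = 50°.
tan α = tan 38° × sin 50° = 0.7813 × 0.7660 = 0.5985
apparent dip = arctan 0.5985 = 30.90°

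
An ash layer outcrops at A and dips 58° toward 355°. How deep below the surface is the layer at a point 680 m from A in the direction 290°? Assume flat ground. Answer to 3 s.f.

460 m

The hole lies 65° from the dip direction, so the down-dip offset is 680 × cos 65° = 287.38 m.
Depth = down-dip offset × tan(dip) = 287.38 × tan 58° = 287.38 × 1.6003
Depth = 459.90 m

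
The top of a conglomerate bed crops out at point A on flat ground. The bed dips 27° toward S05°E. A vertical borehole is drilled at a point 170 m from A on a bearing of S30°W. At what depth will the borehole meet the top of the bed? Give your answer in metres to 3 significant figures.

71.0 m

The hole lies 35° from the dip direction, so the down-dip offset is 170 × cos 35° = 139.26 m.
Depth = down-dip offset × tan(dip) = 139.26 × tan 27° = 139.26 × 0.5095
Depth = 70.95 m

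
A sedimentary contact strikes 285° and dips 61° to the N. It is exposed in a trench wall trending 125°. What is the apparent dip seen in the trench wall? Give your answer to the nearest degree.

32°

Angle between strike (285°) and section (125°): β = 20°.
tan(apparent dip) = tan 61° · sin 20° = 0.6170
α = arctan(0.6170) = 31.68°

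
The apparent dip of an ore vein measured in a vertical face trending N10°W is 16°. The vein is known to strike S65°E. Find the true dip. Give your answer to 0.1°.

The section is 55° from the strike.
tan(true dip) = tan 16° / sin 55° = 0.3501
true dip = arctan 0.3501 = 19.29°

19.3°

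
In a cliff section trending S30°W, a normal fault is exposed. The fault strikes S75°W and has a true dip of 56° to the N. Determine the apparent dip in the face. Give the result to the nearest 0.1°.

Angle between strike (S75°W) and section (S30°W): β = 45°.
tan α = tan 56° × sin 45° = 1.4826 × 0.7071 = 1.0483
α = arctan(1.0483) = 46.35°

46.4°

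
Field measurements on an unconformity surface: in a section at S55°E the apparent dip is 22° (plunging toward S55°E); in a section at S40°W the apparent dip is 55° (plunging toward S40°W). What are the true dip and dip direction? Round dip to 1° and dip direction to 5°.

true dip 57°, dip direction 200°

Each apparent-dip line lies in the plane. As unit vectors (x east, y north, z up), v₁ plunges 22°→S55°E and v₂ plunges 55°→S40°W.
n = v₁ × v₂ = (-0.271, -0.760, 0.530) (taken with n_z > 0).
True dip = arccos(n_z / |n|) = arccos(0.5487) = 56.7°.
Dip direction = atan2(-0.271, -0.760) = 200° (azimuth of n's horizontal projection).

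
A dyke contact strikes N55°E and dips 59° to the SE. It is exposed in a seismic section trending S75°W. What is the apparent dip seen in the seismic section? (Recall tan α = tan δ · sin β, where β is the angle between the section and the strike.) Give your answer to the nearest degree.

30°

The section lies 20° from the strike.
tan(apparent dip) = tan 59° · sin 20° = 0.5692
α = arctan(0.5692) = 29.65°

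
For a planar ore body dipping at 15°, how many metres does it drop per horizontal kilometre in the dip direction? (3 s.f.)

268 m

drop per km = 1000 × tan 15° = 1000 × 0.2679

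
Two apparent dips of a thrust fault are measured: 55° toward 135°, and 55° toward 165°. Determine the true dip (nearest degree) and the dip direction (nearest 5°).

Each apparent-dip line lies in the plane. As unit vectors (x east, y north, z up), v₁ plunges 55°→135° and v₂ plunges 55°→165°.
n = v₁ × v₂ = (0.122, -0.211, 0.164) (taken with n_z > 0).
tan δ = √(n_x²+n_y²)/n_z = 0.243/0.164, so δ = 55.9°.
Dip direction = atan2(0.122, -0.211) = 150° (azimuth of n's horizontal projection).

true dip 56°, dip direction 150°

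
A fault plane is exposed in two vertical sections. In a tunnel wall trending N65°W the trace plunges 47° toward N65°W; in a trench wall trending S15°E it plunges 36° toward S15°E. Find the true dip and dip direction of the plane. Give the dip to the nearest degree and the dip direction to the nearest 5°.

Represent each trace as a vector plunging at its apparent dip toward its trend (east-north-up frame): v₁ = (-0.618, 0.288, -0.731), v₂ = (0.209, -0.781, -0.588).
The plane normal is n = v₁ × v₂ ∝ (-0.741, -0.516, 0.423).
tan δ = √(n_x²+n_y²)/n_z = 0.903/0.423, so δ = 64.9°.
Dip direction = atan2(-0.741, -0.516) = 235° (azimuth of n's horizontal projection).

true dip 65°, dip direction 235°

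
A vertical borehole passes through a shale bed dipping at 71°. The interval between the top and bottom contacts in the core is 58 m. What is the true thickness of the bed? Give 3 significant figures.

18.9 m

True thickness t = h · cos(dip) = 58 × cos 71°
t = 58 × 0.3256 = 18.883 m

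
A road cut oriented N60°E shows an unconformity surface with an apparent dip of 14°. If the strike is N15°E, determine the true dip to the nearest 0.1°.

19.4°

β = acute angle between strike N15°E and section N60°E = 45°.
tan δ = tan α / sin β = tan 14° / sin 45° = 0.2493 / 0.7071 = 0.3526
δ = arctan(0.3526) = 19.42°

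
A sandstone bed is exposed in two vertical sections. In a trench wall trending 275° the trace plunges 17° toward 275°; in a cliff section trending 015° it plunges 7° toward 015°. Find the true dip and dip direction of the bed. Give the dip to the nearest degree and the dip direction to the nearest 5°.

Represent each trace as a vector plunging at its apparent dip toward its trend (east-north-up frame): v₁ = (-0.953, 0.083, -0.292), v₂ = (0.257, 0.959, -0.122).
The plane normal is n = v₁ × v₂ ∝ (-0.270, 0.191, 0.935).
tan δ = √(n_x²+n_y²)/n_z = 0.331/0.935, so δ = 19.5°.
The horizontal component of n points toward azimuth atan2(n_x, n_y) = 305°, the dip direction.

true dip 19°, dip direction 305°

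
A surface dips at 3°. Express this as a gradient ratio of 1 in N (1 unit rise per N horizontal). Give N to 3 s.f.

1 : N means tan θ = 1/N, so N = 1/tan 3° = 1/0.0524

1 in 19.1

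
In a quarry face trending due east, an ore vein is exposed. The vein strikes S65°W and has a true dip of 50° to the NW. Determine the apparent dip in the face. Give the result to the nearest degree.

27°

The strike is S65°W and the section trends due east; the acute angle between them is β = 25°.
tan α = tan 50° × sin 25° = 1.1918 × 0.4226 = 0.5037
α = arctan(0.5037) = 26.73°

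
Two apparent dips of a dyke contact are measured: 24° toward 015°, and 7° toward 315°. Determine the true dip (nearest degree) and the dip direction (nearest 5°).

The two traces are lines in the plane: v₁ = (sin 15°·cos 24°, cos 15°·cos 24°, −sin 24°), v₂ = (sin 315°·cos 7°, cos 315°·cos 7°, −sin 7°).
Cross product v₁ × v₂ gives the pole to the plane: n ∝ (0.178, 0.314, 0.785).
Dip δ = arctan(|n_h|/n_z) = arctan(0.361/0.785) = 24.7°.
Dip direction = atan2(0.178, 0.314) = 30° (azimuth of n's horizontal projection).

true dip 25°, dip direction 030°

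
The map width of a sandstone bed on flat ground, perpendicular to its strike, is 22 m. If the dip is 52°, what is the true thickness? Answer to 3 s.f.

17.3 m

True thickness t = w · sin(dip) = 22 × sin 52°
t = 22 × 0.7880 = 17.336 m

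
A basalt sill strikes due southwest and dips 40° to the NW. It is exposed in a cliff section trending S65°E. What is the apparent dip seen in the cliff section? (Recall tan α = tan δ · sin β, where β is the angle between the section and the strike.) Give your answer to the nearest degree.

The strike is due southwest and the section trends S65°E; the acute angle between them is β = 70°.
tan(apparent dip) = tan 40° · sin 70° = 0.7885
apparent dip = arctan 0.7885 = 38.26°

38°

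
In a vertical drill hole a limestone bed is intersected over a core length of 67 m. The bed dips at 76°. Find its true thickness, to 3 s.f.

True thickness t = h · cos(dip) = 67 × cos 76°
t = 67 × 0.2419 = 16.209 m

16.2 m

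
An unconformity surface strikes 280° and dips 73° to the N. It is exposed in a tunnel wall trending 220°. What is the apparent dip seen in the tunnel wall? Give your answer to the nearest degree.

The section lies 60° from the strike.
tan(apparent dip) = tan 73° · sin 60° = 2.8326
α = arctan(2.8326) = 70.56°

71°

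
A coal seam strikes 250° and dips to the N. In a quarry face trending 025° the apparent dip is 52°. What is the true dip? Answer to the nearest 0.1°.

The section is 45° from the strike.
tan(true dip) = tan 52° / sin 45° = 1.8101
δ = arctan(1.8101) = 61.08°

61.1°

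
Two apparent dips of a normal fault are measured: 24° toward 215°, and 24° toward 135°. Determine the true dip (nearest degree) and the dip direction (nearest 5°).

The two traces are lines in the plane: v₁ = (sin 215°·cos 24°, cos 215°·cos 24°, −sin 24°), v₂ = (sin 135°·cos 24°, cos 135°·cos 24°, −sin 24°).
Cross product v₁ × v₂ gives the pole to the plane: n ∝ (0.042, -0.476, 0.822).
True dip = arccos(n_z / |n|) = arccos(0.8646) = 30.2°.
Dip direction = atan2(0.042, -0.476) = 175° (azimuth of n's horizontal projection).

true dip 30°, dip direction 175°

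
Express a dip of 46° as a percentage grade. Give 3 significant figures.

104%

grade % = 100 × tan 46° = 100 × 1.0355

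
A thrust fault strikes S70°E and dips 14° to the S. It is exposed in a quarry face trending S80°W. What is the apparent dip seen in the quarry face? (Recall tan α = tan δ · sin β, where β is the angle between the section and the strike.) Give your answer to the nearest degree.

Angle between strike (S70°E) and section (S80°W): β = 30°.
tan α = tan 14° × sin 30° = 0.2493 × 0.5000 = 0.1247
apparent dip = arctan 0.1247 = 7.11°

7°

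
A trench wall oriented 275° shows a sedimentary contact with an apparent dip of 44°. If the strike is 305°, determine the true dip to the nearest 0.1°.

The section is 30° from the strike.
tan δ = tan α / sin β = tan 44° / sin 30° = 0.9657 / 0.5000 = 1.9314
δ = arctan(1.9314) = 62.63°

62.6°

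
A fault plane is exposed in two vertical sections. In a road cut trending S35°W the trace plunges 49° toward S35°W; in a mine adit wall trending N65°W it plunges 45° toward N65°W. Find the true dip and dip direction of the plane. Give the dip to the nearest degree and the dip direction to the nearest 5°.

true dip 55°, dip direction 250°

The two traces are lines in the plane: v₁ = (sin 215°·cos 49°, cos 215°·cos 49°, −sin 49°), v₂ = (sin 295°·cos 45°, cos 295°·cos 45°, −sin 45°).
The plane normal is n = v₁ × v₂ ∝ (-0.606, -0.218, 0.457).
True dip = arccos(n_z / |n|) = arccos(0.5789) = 54.6°.
The horizontal component of n points toward azimuth atan2(n_x, n_y) = 250°, the dip direction.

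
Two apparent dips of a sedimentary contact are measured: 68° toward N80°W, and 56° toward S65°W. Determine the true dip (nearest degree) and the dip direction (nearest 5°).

Represent each trace as a vector plunging at its apparent dip toward its trend (east-north-up frame): v₁ = (-0.369, 0.065, -0.927), v₂ = (-0.507, -0.236, -0.829).
n = v₁ × v₂ = (-0.273, 0.164, 0.120) (taken with n_z > 0).
True dip = arccos(n_z / |n|) = arccos(0.3529) = 69.3°.
The horizontal component of n points toward azimuth atan2(n_x, n_y) = 301°, the dip direction.

true dip 69°, dip direction 300°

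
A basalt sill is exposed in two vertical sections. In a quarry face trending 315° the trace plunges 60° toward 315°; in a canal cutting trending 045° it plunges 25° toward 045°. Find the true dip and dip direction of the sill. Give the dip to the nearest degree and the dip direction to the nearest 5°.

Represent each trace as a vector plunging at its apparent dip toward its trend (east-north-up frame): v₁ = (-0.354, 0.354, -0.866), v₂ = (0.641, 0.641, -0.423).
n = v₁ × v₂ = (-0.406, 0.704, 0.453) (taken with n_z > 0).
True dip = arccos(n_z / |n|) = arccos(0.4869) = 60.9°.
The horizontal component of n points toward azimuth atan2(n_x, n_y) = 330°, the dip direction.

true dip 61°, dip direction 330°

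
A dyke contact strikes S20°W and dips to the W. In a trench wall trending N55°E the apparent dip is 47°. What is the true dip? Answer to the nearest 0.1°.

β = acute angle between strike S20°W and section N55°E = 35°.
tan(true dip) = tan 47° / sin 35° = 1.8696
true dip = arctan 1.8696 = 61.86°

61.9°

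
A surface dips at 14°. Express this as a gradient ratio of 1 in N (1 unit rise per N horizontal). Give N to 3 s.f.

1 : N means tan θ = 1/N, so N = 1/tan 14° = 1/0.2493

1 in 4.01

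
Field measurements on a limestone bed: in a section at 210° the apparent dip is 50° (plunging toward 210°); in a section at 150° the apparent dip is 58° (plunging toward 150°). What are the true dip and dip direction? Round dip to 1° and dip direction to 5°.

true dip 59°, dip direction 165°

The two traces are lines in the plane: v₁ = (sin 210°·cos 50°, cos 210°·cos 50°, −sin 50°), v₂ = (sin 150°·cos 58°, cos 150°·cos 58°, −sin 58°).
Cross product v₁ × v₂ gives the pole to the plane: n ∝ (0.121, -0.476, 0.295).
True dip = arccos(n_z / |n|) = arccos(0.5153) = 59.0°.
The horizontal component of n points toward azimuth atan2(n_x, n_y) = 166°, the dip direction.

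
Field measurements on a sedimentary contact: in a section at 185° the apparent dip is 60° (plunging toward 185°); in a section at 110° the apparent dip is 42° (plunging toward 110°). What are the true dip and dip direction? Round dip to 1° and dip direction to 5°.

true dip 61°, dip direction 170°

Represent each trace as a vector plunging at its apparent dip toward its trend (east-north-up frame): v₁ = (-0.044, -0.498, -0.866), v₂ = (0.698, -0.254, -0.669).
The plane normal is n = v₁ × v₂ ∝ (0.113, -0.634, 0.359).
tan δ = √(n_x²+n_y²)/n_z = 0.644/0.359, so δ = 60.9°.
The horizontal component of n points toward azimuth atan2(n_x, n_y) = 170°, the dip direction.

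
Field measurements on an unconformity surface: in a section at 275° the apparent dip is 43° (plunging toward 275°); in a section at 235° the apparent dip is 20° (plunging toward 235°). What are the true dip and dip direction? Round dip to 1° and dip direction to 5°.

Each apparent-dip line lies in the plane. As unit vectors (x east, y north, z up), v₁ plunges 43°→275° and v₂ plunges 20°→235°.
The plane normal is n = v₁ × v₂ ∝ (-0.389, 0.276, 0.442).
True dip = arccos(n_z / |n|) = arccos(0.6794) = 47.2°.
Dip direction = atan2(-0.389, 0.276) = 305° (azimuth of n's horizontal projection).

true dip 47°, dip direction 305°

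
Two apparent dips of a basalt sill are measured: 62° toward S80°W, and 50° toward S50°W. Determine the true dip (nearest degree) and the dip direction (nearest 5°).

Each apparent-dip line lies in the plane. As unit vectors (x east, y north, z up), v₁ plunges 62°→S80°W and v₂ plunges 50°→S50°W.
The plane normal is n = v₁ × v₂ ∝ (-0.302, 0.081, 0.151).
True dip = arccos(n_z / |n|) = arccos(0.4343) = 64.3°.
Dip direction = azimuth of (n_x, n_y) = atan2(-0.302, 0.081) = 285°.

true dip 64°, dip direction 285°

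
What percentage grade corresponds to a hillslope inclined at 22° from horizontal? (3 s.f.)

40.4%

grade % = 100 × tan 22° = 100 × 0.4040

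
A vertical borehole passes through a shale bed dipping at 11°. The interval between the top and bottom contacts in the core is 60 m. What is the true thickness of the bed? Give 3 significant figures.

True thickness t = h · cos(dip) = 60 × cos 11°
t = 60 × 0.9816 = 58.898 m

58.9 m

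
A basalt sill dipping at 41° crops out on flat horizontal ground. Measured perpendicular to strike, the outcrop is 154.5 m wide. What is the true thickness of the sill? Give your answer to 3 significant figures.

101 m

True thickness t = w · sin(dip) = 154.5 × sin 41°
t = 154.5 × 0.6561 = 101.361 m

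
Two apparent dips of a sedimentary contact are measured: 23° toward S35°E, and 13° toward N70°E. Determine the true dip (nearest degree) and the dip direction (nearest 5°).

true dip 24°, dip direction 130°

The two traces are lines in the plane: v₁ = (sin 145°·cos 23°, cos 145°·cos 23°, −sin 23°), v₂ = (sin 70°·cos 13°, cos 70°·cos 13°, −sin 13°).
n = v₁ × v₂ = (0.300, -0.239, 0.866) (taken with n_z > 0).
tan δ = √(n_x²+n_y²)/n_z = 0.383/0.866, so δ = 23.9°.
Dip direction = azimuth of (n_x, n_y) = atan2(0.300, -0.239) = 129°.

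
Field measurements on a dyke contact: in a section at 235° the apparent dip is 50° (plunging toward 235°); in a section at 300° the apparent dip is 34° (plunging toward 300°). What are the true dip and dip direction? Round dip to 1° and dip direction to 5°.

The two traces are lines in the plane: v₁ = (sin 235°·cos 50°, cos 235°·cos 50°, −sin 50°), v₂ = (sin 300°·cos 34°, cos 300°·cos 34°, −sin 34°).
Cross product v₁ × v₂ gives the pole to the plane: n ∝ (-0.524, -0.256, 0.483).
True dip = arccos(n_z / |n|) = arccos(0.6381) = 50.3°.
The horizontal component of n points toward azimuth atan2(n_x, n_y) = 244°, the dip direction.

true dip 50°, dip direction 245°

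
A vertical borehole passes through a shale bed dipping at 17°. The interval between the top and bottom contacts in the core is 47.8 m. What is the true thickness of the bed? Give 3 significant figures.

45.7 m

True thickness t = h · cos(dip) = 47.8 × cos 17°
t = 47.8 × 0.9563 = 45.711 m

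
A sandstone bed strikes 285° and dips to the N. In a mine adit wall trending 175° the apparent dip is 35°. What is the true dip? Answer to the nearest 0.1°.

β = acute angle between strike 285° and section 175° = 70°.
tan(true dip) = tan 35° / sin 70° = 0.7451
true dip = arctan 0.7451 = 36.69°

36.7°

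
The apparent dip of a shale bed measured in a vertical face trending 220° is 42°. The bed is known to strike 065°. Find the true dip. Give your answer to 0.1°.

β = acute angle between strike 065° and section 220° = 25°.
tan(true dip) = tan 42° / sin 25° = 2.1305
true dip = arctan 2.1305 = 64.86°

64.9°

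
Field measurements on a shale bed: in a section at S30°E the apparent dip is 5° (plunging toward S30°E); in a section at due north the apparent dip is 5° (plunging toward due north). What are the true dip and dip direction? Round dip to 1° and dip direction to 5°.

Each apparent-dip line lies in the plane. As unit vectors (x east, y north, z up), v₁ plunges 5°→S30°E and v₂ plunges 5°→due north.
n = v₁ × v₂ = (0.162, 0.043, 0.496) (taken with n_z > 0).
tan δ = √(n_x²+n_y²)/n_z = 0.168/0.496, so δ = 18.7°.
The horizontal component of n points toward azimuth atan2(n_x, n_y) = 75°, the dip direction.

true dip 19°, dip direction 075°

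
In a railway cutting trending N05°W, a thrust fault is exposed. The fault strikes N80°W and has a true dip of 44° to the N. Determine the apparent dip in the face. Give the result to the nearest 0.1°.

43.0°

The section lies 75° from the strike.
tan α = tan 44° × sin 75° = 0.9657 × 0.9659 = 0.9328
α = arctan(0.9328) = 43.01°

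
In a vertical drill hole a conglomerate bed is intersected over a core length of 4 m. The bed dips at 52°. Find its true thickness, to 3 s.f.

True thickness t = h · cos(dip) = 4 × cos 52°
t = 4 × 0.6157 = 2.463 m

2.46 m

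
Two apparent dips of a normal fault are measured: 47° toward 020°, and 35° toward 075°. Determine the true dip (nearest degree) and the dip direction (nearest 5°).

Represent each trace as a vector plunging at its apparent dip toward its trend (east-north-up frame): v₁ = (0.233, 0.641, -0.731), v₂ = (0.791, 0.212, -0.574).
The plane normal is n = v₁ × v₂ ∝ (0.213, 0.445, 0.458).
Dip δ = arctan(|n_h|/n_z) = arctan(0.493/0.458) = 47.1°.
Dip direction = atan2(0.213, 0.445) = 26° (azimuth of n's horizontal projection).

true dip 47°, dip direction 025°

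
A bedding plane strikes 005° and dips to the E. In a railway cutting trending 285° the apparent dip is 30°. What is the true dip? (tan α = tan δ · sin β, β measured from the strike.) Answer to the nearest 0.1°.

30.4°

β = acute angle between strike 005° and section 285° = 80°.
tan(true dip) = tan 30° / sin 80° = 0.5863
δ = arctan(0.5863) = 30.38°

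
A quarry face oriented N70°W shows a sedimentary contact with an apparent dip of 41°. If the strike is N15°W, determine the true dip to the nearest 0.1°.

46.7°

β = acute angle between strike N15°W and section N70°W = 55°.
tan(true dip) = tan 41° / sin 55° = 1.0612
δ = arctan(1.0612) = 46.70°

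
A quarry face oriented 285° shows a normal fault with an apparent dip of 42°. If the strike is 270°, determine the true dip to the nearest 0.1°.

74.0°

The section is 15° from the strike.
tan(true dip) = tan 42° / sin 15° = 3.4789
δ = arctan(3.4789) = 73.96°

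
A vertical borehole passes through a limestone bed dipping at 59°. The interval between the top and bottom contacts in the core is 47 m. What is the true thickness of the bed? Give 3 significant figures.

True thickness t = h · cos(dip) = 47 × cos 59°
t = 47 × 0.5150 = 24.207 m

24.2 m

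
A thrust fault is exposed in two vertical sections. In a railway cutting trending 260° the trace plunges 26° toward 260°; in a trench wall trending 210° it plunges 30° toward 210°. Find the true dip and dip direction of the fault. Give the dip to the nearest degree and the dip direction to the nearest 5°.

true dip 31°, dip direction 225°

Represent each trace as a vector plunging at its apparent dip toward its trend (east-north-up frame): v₁ = (-0.885, -0.156, -0.438), v₂ = (-0.433, -0.750, -0.500).
n = v₁ × v₂ = (-0.251, -0.253, 0.596) (taken with n_z > 0).
True dip = arccos(n_z / |n|) = arccos(0.8586) = 30.8°.
Dip direction = atan2(-0.251, -0.253) = 225° (azimuth of n's horizontal projection).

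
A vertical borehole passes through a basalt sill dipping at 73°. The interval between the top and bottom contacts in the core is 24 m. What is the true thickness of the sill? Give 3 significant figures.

7.02 m

True thickness t = h · cos(dip) = 24 × cos 73°
t = 24 × 0.2924 = 7.017 m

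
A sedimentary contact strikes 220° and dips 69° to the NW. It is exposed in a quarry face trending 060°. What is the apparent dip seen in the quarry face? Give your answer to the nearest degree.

The section lies 20° from the strike.
tan(apparent dip) = tan 69° · sin 20° = 0.8910
apparent dip = arctan 0.8910 = 41.70°

42°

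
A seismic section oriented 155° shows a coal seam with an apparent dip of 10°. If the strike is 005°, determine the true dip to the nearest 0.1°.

The section is 30° from the strike.
tan δ = tan α / sin β = tan 10° / sin 30° = 0.1763 / 0.5000 = 0.3527
true dip = arctan 0.3527 = 19.43°

19.4°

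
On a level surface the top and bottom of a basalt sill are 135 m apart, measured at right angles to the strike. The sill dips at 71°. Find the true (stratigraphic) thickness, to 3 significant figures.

True thickness t = w · sin(dip) = 135 × sin 71°
t = 135 × 0.9455 = 127.645 m

128 m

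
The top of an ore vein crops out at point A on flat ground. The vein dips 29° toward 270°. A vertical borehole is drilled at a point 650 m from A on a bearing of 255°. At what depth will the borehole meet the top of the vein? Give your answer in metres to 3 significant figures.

348 m

The hole lies 15° from the dip direction, so the down-dip offset is 650 × cos 15° = 627.85 m.
Depth = down-dip offset × tan(dip) = 627.85 × tan 29° = 627.85 × 0.5543
Depth = 348.02 m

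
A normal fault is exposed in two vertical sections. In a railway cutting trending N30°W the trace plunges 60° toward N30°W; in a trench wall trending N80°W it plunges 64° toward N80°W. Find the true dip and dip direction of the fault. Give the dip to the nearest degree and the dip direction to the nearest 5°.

The two traces are lines in the plane: v₁ = (sin 330°·cos 60°, cos 330°·cos 60°, −sin 60°), v₂ = (sin 280°·cos 64°, cos 280°·cos 64°, −sin 64°).
Cross product v₁ × v₂ gives the pole to the plane: n ∝ (-0.323, 0.149, 0.168).
Dip δ = arctan(|n_h|/n_z) = arctan(0.356/0.168) = 64.8°.
Dip direction = atan2(-0.323, 0.149) = 295° (azimuth of n's horizontal projection).

true dip 65°, dip direction 295°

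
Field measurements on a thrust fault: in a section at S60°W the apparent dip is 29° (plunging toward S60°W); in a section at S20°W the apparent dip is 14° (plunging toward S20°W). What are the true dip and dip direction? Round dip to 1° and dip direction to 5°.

true dip 32°, dip direction 265°

Represent each trace as a vector plunging at its apparent dip toward its trend (east-north-up frame): v₁ = (-0.757, -0.437, -0.485), v₂ = (-0.332, -0.912, -0.242).
n = v₁ × v₂ = (-0.336, -0.022, 0.545) (taken with n_z > 0).
Dip δ = arctan(|n_h|/n_z) = arctan(0.337/0.545) = 31.7°.
The horizontal component of n points toward azimuth atan2(n_x, n_y) = 266°, the dip direction.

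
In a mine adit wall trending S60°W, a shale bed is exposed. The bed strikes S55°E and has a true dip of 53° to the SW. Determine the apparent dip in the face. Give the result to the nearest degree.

The strike is S55°E and the section trends S60°W; the acute angle between them is β = 65°.
tan α = tan 53° × sin 65° = 1.3270 × 0.9063 = 1.2027
α = arctan(1.2027) = 50.26°

50°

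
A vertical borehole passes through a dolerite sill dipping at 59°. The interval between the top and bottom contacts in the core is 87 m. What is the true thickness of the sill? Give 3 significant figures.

True thickness t = h · cos(dip) = 87 × cos 59°
t = 87 × 0.5150 = 44.808 m

44.8 m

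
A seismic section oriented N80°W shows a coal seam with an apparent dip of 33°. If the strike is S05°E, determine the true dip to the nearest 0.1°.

33.9°

β = acute angle between strike S05°E and section N80°W = 75°.
tan(true dip) = tan 33° / sin 75° = 0.6723
δ = arctan(0.6723) = 33.91°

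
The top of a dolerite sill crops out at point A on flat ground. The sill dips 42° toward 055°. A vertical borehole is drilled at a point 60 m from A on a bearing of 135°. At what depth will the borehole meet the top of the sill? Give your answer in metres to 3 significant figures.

9.38 m

The hole lies 80° from the dip direction, so the down-dip offset is 60 × cos 80° = 10.42 m.
Depth = down-dip offset × tan(dip) = 10.42 × tan 42° = 10.42 × 0.9004
Depth = 9.38 m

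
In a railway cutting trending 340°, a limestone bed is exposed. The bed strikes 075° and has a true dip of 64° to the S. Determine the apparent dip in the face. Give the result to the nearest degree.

64°

The strike is 075° and the section trends 340°; the acute angle between them is β = 85°.
tan(apparent dip) = tan 64° · sin 85° = 2.0425
α = arctan(2.0425) = 63.91°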